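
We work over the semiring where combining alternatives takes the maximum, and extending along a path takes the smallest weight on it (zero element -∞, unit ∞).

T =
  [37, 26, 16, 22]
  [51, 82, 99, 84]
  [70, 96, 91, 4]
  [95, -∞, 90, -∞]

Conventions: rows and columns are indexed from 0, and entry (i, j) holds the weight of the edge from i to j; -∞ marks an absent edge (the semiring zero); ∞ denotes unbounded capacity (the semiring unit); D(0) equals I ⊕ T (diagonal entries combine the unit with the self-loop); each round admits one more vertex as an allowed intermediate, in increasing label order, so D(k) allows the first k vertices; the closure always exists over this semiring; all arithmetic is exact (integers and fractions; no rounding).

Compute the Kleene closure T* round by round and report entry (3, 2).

D(0):
  [∞, 26, 16, 22]
  [51, ∞, 99, 84]
  [70, 96, ∞, 4]
  [95, -∞, 90, ∞]
D(1):
  [∞, 26, 16, 22]
  [51, ∞, 99, 84]
  [70, 96, ∞, 22]
  [95, 26, 90, ∞]
D(2):
  [∞, 26, 26, 26]
  [51, ∞, 99, 84]
  [70, 96, ∞, 84]
  [95, 26, 90, ∞]
D(3):
  [∞, 26, 26, 26]
  [70, ∞, 99, 84]
  [70, 96, ∞, 84]
  [95, 90, 90, ∞]
D(4):
  [∞, 26, 26, 26]
  [84, ∞, 99, 84]
  [84, 96, ∞, 84]
  [95, 90, 90, ∞]
Answer: T*[3][2] = 90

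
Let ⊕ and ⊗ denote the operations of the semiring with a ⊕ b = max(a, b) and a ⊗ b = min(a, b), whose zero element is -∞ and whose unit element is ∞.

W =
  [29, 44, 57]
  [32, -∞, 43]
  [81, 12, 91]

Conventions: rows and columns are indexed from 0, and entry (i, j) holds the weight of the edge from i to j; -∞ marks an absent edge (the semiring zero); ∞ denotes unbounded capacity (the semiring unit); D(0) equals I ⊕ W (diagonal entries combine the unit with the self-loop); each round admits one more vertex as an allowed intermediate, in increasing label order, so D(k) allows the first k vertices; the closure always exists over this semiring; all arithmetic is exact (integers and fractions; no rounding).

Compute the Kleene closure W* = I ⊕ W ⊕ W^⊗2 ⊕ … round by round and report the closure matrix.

D(0):
  [∞, 44, 57]
  [32, ∞, 43]
  [81, 12, ∞]
D(1):
  [∞, 44, 57]
  [32, ∞, 43]
  [81, 44, ∞]
D(2):
  [∞, 44, 57]
  [32, ∞, 43]
  [81, 44, ∞]
D(3):
  [∞, 44, 57]
  [43, ∞, 43]
  [81, 44, ∞]
Answer: W* = [[∞, 44, 57], [43, ∞, 43], [81, 44, ∞]]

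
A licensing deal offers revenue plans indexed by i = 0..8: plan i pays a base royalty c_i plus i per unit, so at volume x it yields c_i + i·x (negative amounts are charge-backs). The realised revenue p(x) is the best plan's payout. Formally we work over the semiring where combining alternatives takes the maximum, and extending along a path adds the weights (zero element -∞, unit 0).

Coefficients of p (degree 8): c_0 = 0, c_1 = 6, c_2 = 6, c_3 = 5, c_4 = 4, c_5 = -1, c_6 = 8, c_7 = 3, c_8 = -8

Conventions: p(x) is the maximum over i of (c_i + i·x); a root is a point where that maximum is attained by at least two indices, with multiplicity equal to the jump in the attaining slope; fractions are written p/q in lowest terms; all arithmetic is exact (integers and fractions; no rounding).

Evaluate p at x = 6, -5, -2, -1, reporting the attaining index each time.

p(6) = max(0+0·6=0, 6+1·6=12, 6+2·6=18, 5+3·6=23, 4+4·6=28, -1+5·6=29, 8+6·6=44, 3+7·6=45, -8+8·6=40) = 45 (attained by i=7)
p(-5) = max(0+0·(-5)=0, 6+1·(-5)=1, 6+2·(-5)=-4, 5+3·(-5)=-10, 4+4·(-5)=-16, -1+5·(-5)=-26, 8+6·(-5)=-22, 3+7·(-5)=-32, -8+8·(-5)=-48) = 1 (attained by i=1)
p(-2) = max(0+0·(-2)=0, 6+1·(-2)=4, 6+2·(-2)=2, 5+3·(-2)=-1, 4+4·(-2)=-4, -1+5·(-2)=-11, 8+6·(-2)=-4, 3+7·(-2)=-11, -8+8·(-2)=-24) = 4 (attained by i=1)
p(-1) = max(0+0·(-1)=0, 6+1·(-1)=5, 6+2·(-1)=4, 5+3·(-1)=2, 4+4·(-1)=0, -1+5·(-1)=-6, 8+6·(-1)=2, 3+7·(-1)=-4, -8+8·(-1)=-16) = 5 (attained by i=1)
Answer: p(6) = 45; p(-5) = 1; p(-2) = 4; p(-1) = 5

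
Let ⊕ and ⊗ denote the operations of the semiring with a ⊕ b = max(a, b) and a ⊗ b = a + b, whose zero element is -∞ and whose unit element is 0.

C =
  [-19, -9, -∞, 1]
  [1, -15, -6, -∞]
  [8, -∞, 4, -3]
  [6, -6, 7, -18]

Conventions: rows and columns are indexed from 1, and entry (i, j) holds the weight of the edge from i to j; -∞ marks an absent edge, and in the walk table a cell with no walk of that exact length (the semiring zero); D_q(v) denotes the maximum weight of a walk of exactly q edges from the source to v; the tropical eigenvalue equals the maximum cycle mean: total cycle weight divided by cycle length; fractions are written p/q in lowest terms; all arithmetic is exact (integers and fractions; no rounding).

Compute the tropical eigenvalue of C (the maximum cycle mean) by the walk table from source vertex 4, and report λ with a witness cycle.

q=0: [-∞, -∞, -∞, 0]
q=1: [6, -6, 7, -18]
q=2: [15, -3, 11, 7]
q=3: [19, 6, 15, 16]
q=4: [23, 10, 23, 20]
Optimal cycle mean attained by: cycle 1->4->3->1, total 1 + 7 + 8, length 3.
Answer: λ = 16/3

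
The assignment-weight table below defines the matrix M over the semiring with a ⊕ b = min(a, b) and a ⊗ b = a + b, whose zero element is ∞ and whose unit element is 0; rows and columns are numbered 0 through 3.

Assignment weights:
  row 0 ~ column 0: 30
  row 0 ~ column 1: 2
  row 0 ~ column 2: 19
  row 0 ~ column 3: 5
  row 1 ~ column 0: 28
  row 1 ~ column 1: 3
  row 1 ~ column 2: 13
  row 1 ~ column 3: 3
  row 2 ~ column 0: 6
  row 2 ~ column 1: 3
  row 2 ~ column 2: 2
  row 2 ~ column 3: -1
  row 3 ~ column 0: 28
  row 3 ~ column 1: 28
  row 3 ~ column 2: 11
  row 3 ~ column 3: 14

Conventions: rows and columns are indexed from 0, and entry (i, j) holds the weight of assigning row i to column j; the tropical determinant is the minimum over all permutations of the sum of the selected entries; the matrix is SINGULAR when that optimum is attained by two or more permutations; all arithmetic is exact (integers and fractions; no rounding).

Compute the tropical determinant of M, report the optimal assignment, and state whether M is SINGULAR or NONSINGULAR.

σ = (0, 1, 2, 3): 30 + 3 + 2 + 14 = 49
σ = (0, 1, 3, 2): 30 + 3 + (-1) + 11 = 43
σ = (0, 2, 1, 3): 30 + 13 + 3 + 14 = 60
σ = (0, 2, 3, 1): 30 + 13 + (-1) + 28 = 70
σ = (0, 3, 1, 2): 30 + 3 + 3 + 11 = 47
σ = (0, 3, 2, 1): 30 + 3 + 2 + 28 = 63
σ = (1, 0, 2, 3): 2 + 28 + 2 + 14 = 46
σ = (1, 0, 3, 2): 2 + 28 + (-1) + 11 = 40
σ = (1, 2, 0, 3): 2 + 13 + 6 + 14 = 35
σ = (1, 2, 3, 0): 2 + 13 + (-1) + 28 = 42
σ = (1, 3, 0, 2): 2 + 3 + 6 + 11 = 22
σ = (1, 3, 2, 0): 2 + 3 + 2 + 28 = 35
σ = (2, 0, 1, 3): 19 + 28 + 3 + 14 = 64
σ = (2, 0, 3, 1): 19 + 28 + (-1) + 28 = 74
σ = (2, 1, 0, 3): 19 + 3 + 6 + 14 = 42
σ = (2, 1, 3, 0): 19 + 3 + (-1) + 28 = 49
σ = (2, 3, 0, 1): 19 + 3 + 6 + 28 = 56
σ = (2, 3, 1, 0): 19 + 3 + 3 + 28 = 53
σ = (3, 0, 1, 2): 5 + 28 + 3 + 11 = 47
σ = (3, 0, 2, 1): 5 + 28 + 2 + 28 = 63
σ = (3, 1, 0, 2): 5 + 3 + 6 + 11 = 25
σ = (3, 1, 2, 0): 5 + 3 + 2 + 28 = 38
σ = (3, 2, 0, 1): 5 + 13 + 6 + 28 = 52
σ = (3, 2, 1, 0): 5 + 13 + 3 + 28 = 49
Optimal value attained by: σ = (1, 3, 0, 2).
Answer: det⊕(M) = 22; verdict: NONSINGULAR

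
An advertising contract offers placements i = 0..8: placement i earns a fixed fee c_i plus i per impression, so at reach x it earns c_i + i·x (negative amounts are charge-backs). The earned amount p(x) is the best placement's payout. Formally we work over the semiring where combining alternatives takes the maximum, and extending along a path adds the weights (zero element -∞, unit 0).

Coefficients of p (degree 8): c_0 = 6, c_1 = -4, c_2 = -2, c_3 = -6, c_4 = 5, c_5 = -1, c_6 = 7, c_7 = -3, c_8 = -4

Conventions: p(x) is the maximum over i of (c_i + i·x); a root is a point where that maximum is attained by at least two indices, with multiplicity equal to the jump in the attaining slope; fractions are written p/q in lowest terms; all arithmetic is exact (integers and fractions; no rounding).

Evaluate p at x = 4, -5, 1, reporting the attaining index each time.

p(4) = max(6+0·4=6, -4+1·4=0, -2+2·4=6, -6+3·4=6, 5+4·4=21, -1+5·4=19, 7+6·4=31, -3+7·4=25, -4+8·4=28) = 31 (attained by i=6)
p(-5) = max(6+0·(-5)=6, -4+1·(-5)=-9, -2+2·(-5)=-12, -6+3·(-5)=-21, 5+4·(-5)=-15, -1+5·(-5)=-26, 7+6·(-5)=-23, -3+7·(-5)=-38, -4+8·(-5)=-44) = 6 (attained by i=0)
p(1) = max(6+0·1=6, -4+1·1=-3, -2+2·1=0, -6+3·1=-3, 5+4·1=9, -1+5·1=4, 7+6·1=13, -3+7·1=4, -4+8·1=4) = 13 (attained by i=6)
Answer: p(4) = 31; p(-5) = 6; p(1) = 13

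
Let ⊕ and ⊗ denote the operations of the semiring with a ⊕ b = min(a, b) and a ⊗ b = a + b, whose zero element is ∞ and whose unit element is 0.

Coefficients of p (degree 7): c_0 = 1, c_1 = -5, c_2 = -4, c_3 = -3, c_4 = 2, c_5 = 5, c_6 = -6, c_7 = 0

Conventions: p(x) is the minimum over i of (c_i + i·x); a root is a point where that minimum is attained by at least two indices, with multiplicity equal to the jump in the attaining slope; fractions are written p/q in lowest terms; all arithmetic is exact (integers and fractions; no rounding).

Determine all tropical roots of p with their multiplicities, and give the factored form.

hull edge (i=0, c=1) to (i=1, c=-5): slope -6, span 1
hull edge (i=1, c=-5) to (i=6, c=-6): slope -1/5, span 5
hull edge (i=6, c=-6) to (i=7, c=0): slope 6, span 1
Factored form: p(x) = 0 ⊗ (x ⊕ (-6)) ⊗ (x ⊕ 1/5) ⊗ (x ⊕ 1/5) ⊗ (x ⊕ 1/5) ⊗ (x ⊕ 1/5) ⊗ (x ⊕ 1/5) ⊗ (x ⊕ 6)
Answer: roots = -6 (mult 1), 1/5 (mult 5), 6 (mult 1)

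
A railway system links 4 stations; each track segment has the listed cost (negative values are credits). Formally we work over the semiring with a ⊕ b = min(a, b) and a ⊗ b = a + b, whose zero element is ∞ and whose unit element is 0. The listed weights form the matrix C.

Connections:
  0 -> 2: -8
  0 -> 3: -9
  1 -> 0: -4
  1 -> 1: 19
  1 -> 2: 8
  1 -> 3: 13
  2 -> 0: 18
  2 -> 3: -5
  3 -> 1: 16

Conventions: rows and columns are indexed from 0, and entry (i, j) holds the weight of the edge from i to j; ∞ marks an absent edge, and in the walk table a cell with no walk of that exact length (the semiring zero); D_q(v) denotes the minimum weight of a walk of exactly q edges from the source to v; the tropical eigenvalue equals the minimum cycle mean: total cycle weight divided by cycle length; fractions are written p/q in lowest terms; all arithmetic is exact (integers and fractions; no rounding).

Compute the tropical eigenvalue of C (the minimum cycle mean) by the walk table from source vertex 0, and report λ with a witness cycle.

q=0: [0, ∞, ∞, ∞]
q=1: [∞, ∞, -8, -9]
q=2: [10, 7, ∞, -13]
q=3: [3, 3, 2, 1]
q=4: [-1, 17, -5, -6]
Optimal cycle mean attained by: cycle 0->2->3->1->0, total (-8) + (-5) + 16 + (-4), length 4.
Answer: λ = -1/4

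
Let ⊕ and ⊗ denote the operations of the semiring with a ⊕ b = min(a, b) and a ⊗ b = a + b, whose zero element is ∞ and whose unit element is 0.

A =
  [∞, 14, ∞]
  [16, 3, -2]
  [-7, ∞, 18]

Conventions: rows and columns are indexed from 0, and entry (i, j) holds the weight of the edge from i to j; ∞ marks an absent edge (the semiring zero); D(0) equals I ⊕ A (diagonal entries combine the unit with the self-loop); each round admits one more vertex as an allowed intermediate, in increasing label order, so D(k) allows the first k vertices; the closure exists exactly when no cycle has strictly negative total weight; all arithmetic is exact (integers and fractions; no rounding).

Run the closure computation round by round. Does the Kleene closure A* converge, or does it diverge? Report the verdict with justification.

D(0):
  [0, 14, ∞]
  [16, 0, -2]
  [-7, ∞, 0]
D(1):
  [0, 14, ∞]
  [16, 0, -2]
  [-7, 7, 0]
D(2):
  [0, 14, 12]
  [16, 0, -2]
  [-7, 7, 0]
D(3):
  [0, 14, 12]
  [-9, 0, -2]
  [-7, 7, 0]
Key observation: every diagonal entry stays at the unit through all rounds, so no improving cycle exists.
Answer: CONVERGES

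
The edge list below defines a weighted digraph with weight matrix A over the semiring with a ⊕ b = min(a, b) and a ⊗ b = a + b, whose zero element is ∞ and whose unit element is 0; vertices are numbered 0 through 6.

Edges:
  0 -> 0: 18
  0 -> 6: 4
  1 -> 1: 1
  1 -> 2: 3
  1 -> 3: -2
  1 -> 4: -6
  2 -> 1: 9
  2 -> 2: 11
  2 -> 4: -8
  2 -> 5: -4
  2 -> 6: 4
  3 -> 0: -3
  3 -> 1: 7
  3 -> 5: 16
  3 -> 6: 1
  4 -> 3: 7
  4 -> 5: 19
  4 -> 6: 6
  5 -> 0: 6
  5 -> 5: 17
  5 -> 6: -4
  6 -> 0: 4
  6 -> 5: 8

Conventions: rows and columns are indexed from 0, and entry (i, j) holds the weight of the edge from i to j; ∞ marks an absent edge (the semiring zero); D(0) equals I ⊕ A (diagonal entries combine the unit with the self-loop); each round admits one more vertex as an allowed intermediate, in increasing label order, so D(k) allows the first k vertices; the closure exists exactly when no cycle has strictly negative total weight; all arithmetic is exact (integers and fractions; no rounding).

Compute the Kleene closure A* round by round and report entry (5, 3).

D(0):
  [0, ∞, ∞, ∞, ∞, ∞, 4]
  [∞, 0, 3, -2, -6, ∞, ∞]
  [∞, 9, 0, ∞, -8, -4, 4]
  [-3, 7, ∞, 0, ∞, 16, 1]
  [∞, ∞, ∞, 7, 0, 19, 6]
  [6, ∞, ∞, ∞, ∞, 0, -4]
  [4, ∞, ∞, ∞, ∞, 8, 0]
D(1):
  [0, ∞, ∞, ∞, ∞, ∞, 4]
  [∞, 0, 3, -2, -6, ∞, ∞]
  [∞, 9, 0, ∞, -8, -4, 4]
  [-3, 7, ∞, 0, ∞, 16, 1]
  [∞, ∞, ∞, 7, 0, 19, 6]
  [6, ∞, ∞, ∞, ∞, 0, -4]
  [4, ∞, ∞, ∞, ∞, 8, 0]
D(2):
  [0, ∞, ∞, ∞, ∞, ∞, 4]
  [∞, 0, 3, -2, -6, ∞, ∞]
  [∞, 9, 0, 7, -8, -4, 4]
  [-3, 7, 10, 0, 1, 16, 1]
  [∞, ∞, ∞, 7, 0, 19, 6]
  [6, ∞, ∞, ∞, ∞, 0, -4]
  [4, ∞, ∞, ∞, ∞, 8, 0]
D(3):
  [0, ∞, ∞, ∞, ∞, ∞, 4]
  [∞, 0, 3, -2, -6, -1, 7]
  [∞, 9, 0, 7, -8, -4, 4]
  [-3, 7, 10, 0, 1, 6, 1]
  [∞, ∞, ∞, 7, 0, 19, 6]
  [6, ∞, ∞, ∞, ∞, 0, -4]
  [4, ∞, ∞, ∞, ∞, 8, 0]
D(4):
  [0, ∞, ∞, ∞, ∞, ∞, 4]
  [-5, 0, 3, -2, -6, -1, -1]
  [4, 9, 0, 7, -8, -4, 4]
  [-3, 7, 10, 0, 1, 6, 1]
  [4, 14, 17, 7, 0, 13, 6]
  [6, ∞, ∞, ∞, ∞, 0, -4]
  [4, ∞, ∞, ∞, ∞, 8, 0]
D(5):
  [0, ∞, ∞, ∞, ∞, ∞, 4]
  [-5, 0, 3, -2, -6, -1, -1]
  [-4, 6, 0, -1, -8, -4, -2]
  [-3, 7, 10, 0, 1, 6, 1]
  [4, 14, 17, 7, 0, 13, 6]
  [6, ∞, ∞, ∞, ∞, 0, -4]
  [4, ∞, ∞, ∞, ∞, 8, 0]
D(6):
  [0, ∞, ∞, ∞, ∞, ∞, 4]
  [-5, 0, 3, -2, -6, -1, -5]
  [-4, 6, 0, -1, -8, -4, -8]
  [-3, 7, 10, 0, 1, 6, 1]
  [4, 14, 17, 7, 0, 13, 6]
  [6, ∞, ∞, ∞, ∞, 0, -4]
  [4, ∞, ∞, ∞, ∞, 8, 0]
D(7):
  [0, ∞, ∞, ∞, ∞, 12, 4]
  [-5, 0, 3, -2, -6, -1, -5]
  [-4, 6, 0, -1, -8, -4, -8]
  [-3, 7, 10, 0, 1, 6, 1]
  [4, 14, 17, 7, 0, 13, 6]
  [0, ∞, ∞, ∞, ∞, 0, -4]
  [4, ∞, ∞, ∞, ∞, 8, 0]
Answer: A*[5][3] = ∞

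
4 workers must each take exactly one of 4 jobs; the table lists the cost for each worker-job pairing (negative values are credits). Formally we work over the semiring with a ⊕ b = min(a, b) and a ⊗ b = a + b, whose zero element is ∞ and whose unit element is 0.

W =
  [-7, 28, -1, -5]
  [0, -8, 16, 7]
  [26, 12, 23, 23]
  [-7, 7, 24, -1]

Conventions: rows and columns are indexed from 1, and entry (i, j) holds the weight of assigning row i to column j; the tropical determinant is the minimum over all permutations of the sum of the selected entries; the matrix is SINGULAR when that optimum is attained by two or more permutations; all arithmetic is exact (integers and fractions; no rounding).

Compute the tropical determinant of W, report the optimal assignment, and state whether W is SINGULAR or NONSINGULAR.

σ = (1, 2, 3, 4): (-7) + (-8) + 23 + (-1) = 7
σ = (1, 2, 4, 3): (-7) + (-8) + 23 + 24 = 32
σ = (1, 3, 2, 4): (-7) + 16 + 12 + (-1) = 20
σ = (1, 3, 4, 2): (-7) + 16 + 23 + 7 = 39
σ = (1, 4, 2, 3): (-7) + 7 + 12 + 24 = 36
σ = (1, 4, 3, 2): (-7) + 7 + 23 + 7 = 30
σ = (2, 1, 3, 4): 28 + 0 + 23 + (-1) = 50
σ = (2, 1, 4, 3): 28 + 0 + 23 + 24 = 75
σ = (2, 3, 1, 4): 28 + 16 + 26 + (-1) = 69
σ = (2, 3, 4, 1): 28 + 16 + 23 + (-7) = 60
σ = (2, 4, 1, 3): 28 + 7 + 26 + 24 = 85
σ = (2, 4, 3, 1): 28 + 7 + 23 + (-7) = 51
σ = (3, 1, 2, 4): (-1) + 0 + 12 + (-1) = 10
σ = (3, 1, 4, 2): (-1) + 0 + 23 + 7 = 29
σ = (3, 2, 1, 4): (-1) + (-8) + 26 + (-1) = 16
σ = (3, 2, 4, 1): (-1) + (-8) + 23 + (-7) = 7
σ = (3, 4, 1, 2): (-1) + 7 + 26 + 7 = 39
σ = (3, 4, 2, 1): (-1) + 7 + 12 + (-7) = 11
σ = (4, 1, 2, 3): (-5) + 0 + 12 + 24 = 31
σ = (4, 1, 3, 2): (-5) + 0 + 23 + 7 = 25
σ = (4, 2, 1, 3): (-5) + (-8) + 26 + 24 = 37
σ = (4, 2, 3, 1): (-5) + (-8) + 23 + (-7) = 3
σ = (4, 3, 1, 2): (-5) + 16 + 26 + 7 = 44
σ = (4, 3, 2, 1): (-5) + 16 + 12 + (-7) = 16
Optimal value attained by: σ = (4, 2, 3, 1).
Answer: det⊕(W) = 3; verdict: NONSINGULAR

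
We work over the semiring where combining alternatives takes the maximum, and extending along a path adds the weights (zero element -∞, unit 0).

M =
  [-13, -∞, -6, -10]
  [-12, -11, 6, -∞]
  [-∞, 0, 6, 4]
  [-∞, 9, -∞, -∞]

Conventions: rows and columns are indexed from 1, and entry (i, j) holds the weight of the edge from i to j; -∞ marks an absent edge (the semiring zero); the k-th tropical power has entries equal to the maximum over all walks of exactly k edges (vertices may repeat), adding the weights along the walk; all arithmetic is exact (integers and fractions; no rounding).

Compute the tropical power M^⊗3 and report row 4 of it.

M^⊗2:
  [-26, -1, 0, -2]
  [-23, 6, 12, 10]
  [-12, 13, 12, 10]
  [-3, -2, 15, -∞]
M^⊗3:
  [-13, 7, 6, 4]
  [-6, 19, 18, 16]
  [1, 19, 19, 16]
  [-14, 15, 21, 19]
Answer: row 4 of M^⊗3 = [-14, 15, 21, 19]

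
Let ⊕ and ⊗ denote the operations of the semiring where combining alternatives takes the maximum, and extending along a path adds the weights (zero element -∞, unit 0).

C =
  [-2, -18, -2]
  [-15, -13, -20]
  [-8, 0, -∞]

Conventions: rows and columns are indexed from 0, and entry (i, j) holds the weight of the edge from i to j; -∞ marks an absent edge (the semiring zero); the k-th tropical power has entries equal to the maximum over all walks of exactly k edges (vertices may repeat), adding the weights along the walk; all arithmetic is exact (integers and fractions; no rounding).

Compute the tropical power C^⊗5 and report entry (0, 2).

C^⊗2:
  [-4, -2, -4]
  [-17, -20, -17]
  [-10, -13, -10]
C^⊗3:
  [-6, -4, -6]
  [-19, -17, -19]
  [-12, -10, -12]
C^⊗4:
  [-8, -6, -8]
  [-21, -19, -21]
  [-14, -12, -14]
C^⊗5:
  [-10, -8, -10]
  [-23, -21, -23]
  [-16, -14, -16]
Key observation: the optimum is the walk 0->0->0->0->0->2, with weight (-2) + (-2) + (-2) + (-2) + (-2) = -10.
Optimal value attained by: walk 0->0->0->0->0->2.
Answer: (C^⊗5)[0][2] = -10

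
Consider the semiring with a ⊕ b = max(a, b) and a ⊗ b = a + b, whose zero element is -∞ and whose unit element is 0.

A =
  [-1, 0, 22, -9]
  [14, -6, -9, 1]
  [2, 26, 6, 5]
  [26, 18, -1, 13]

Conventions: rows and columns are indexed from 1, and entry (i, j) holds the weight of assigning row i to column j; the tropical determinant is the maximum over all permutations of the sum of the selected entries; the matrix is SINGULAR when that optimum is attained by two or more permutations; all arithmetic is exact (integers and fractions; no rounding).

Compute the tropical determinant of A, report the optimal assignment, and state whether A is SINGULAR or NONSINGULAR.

σ = (1, 2, 3, 4): (-1) + (-6) + 6 + 13 = 12
σ = (1, 2, 4, 3): (-1) + (-6) + 5 + (-1) = -3
σ = (1, 3, 2, 4): (-1) + (-9) + 26 + 13 = 29
σ = (1, 3, 4, 2): (-1) + (-9) + 5 + 18 = 13
σ = (1, 4, 2, 3): (-1) + 1 + 26 + (-1) = 25
σ = (1, 4, 3, 2): (-1) + 1 + 6 + 18 = 24
σ = (2, 1, 3, 4): 0 + 14 + 6 + 13 = 33
σ = (2, 1, 4, 3): 0 + 14 + 5 + (-1) = 18
σ = (2, 3, 1, 4): 0 + (-9) + 2 + 13 = 6
σ = (2, 3, 4, 1): 0 + (-9) + 5 + 26 = 22
σ = (2, 4, 1, 3): 0 + 1 + 2 + (-1) = 2
σ = (2, 4, 3, 1): 0 + 1 + 6 + 26 = 33
σ = (3, 1, 2, 4): 22 + 14 + 26 + 13 = 75
σ = (3, 1, 4, 2): 22 + 14 + 5 + 18 = 59
σ = (3, 2, 1, 4): 22 + (-6) + 2 + 13 = 31
σ = (3, 2, 4, 1): 22 + (-6) + 5 + 26 = 47
σ = (3, 4, 1, 2): 22 + 1 + 2 + 18 = 43
σ = (3, 4, 2, 1): 22 + 1 + 26 + 26 = 75
σ = (4, 1, 2, 3): (-9) + 14 + 26 + (-1) = 30
σ = (4, 1, 3, 2): (-9) + 14 + 6 + 18 = 29
σ = (4, 2, 1, 3): (-9) + (-6) + 2 + (-1) = -14
σ = (4, 2, 3, 1): (-9) + (-6) + 6 + 26 = 17
σ = (4, 3, 1, 2): (-9) + (-9) + 2 + 18 = 2
σ = (4, 3, 2, 1): (-9) + (-9) + 26 + 26 = 34
Optimal value attained by: σ = (3, 1, 2, 4).
Answer: det⊕(A) = 75; verdict: SINGULAR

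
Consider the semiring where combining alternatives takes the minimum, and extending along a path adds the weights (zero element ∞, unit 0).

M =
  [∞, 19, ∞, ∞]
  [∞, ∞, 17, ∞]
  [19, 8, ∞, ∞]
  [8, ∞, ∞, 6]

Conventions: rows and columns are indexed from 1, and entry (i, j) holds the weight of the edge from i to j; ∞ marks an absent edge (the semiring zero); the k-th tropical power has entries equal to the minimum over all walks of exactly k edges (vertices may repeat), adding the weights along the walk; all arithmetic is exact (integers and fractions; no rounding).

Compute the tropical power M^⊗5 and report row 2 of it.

M^⊗2:
  [∞, ∞, 36, ∞]
  [36, 25, ∞, ∞]
  [∞, 38, 25, ∞]
  [14, 27, ∞, 12]
M^⊗3:
  [55, 44, ∞, ∞]
  [∞, 55, 42, ∞]
  [44, 33, 55, ∞]
  [20, 33, 44, 18]
M^⊗4:
  [∞, 74, 61, ∞]
  [61, 50, 72, ∞]
  [74, 63, 50, ∞]
  [26, 39, 50, 24]
M^⊗5:
  [80, 69, 91, ∞]
  [91, 80, 67, ∞]
  [69, 58, 80, ∞]
  [32, 45, 56, 30]
Answer: row 2 of M^⊗5 = [91, 80, 67, ∞]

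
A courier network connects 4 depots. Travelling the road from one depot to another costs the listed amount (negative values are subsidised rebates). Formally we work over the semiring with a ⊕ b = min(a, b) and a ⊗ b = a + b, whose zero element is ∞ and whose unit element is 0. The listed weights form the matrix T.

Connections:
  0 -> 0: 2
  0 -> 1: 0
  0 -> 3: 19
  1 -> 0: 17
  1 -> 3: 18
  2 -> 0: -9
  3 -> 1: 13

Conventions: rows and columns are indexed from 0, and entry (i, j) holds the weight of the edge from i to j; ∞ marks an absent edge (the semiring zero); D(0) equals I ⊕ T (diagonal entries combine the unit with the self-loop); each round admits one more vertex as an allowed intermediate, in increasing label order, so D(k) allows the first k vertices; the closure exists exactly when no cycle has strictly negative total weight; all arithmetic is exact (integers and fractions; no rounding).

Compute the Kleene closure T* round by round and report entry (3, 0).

D(0):
  [0, 0, ∞, 19]
  [17, 0, ∞, 18]
  [-9, ∞, 0, ∞]
  [∞, 13, ∞, 0]
D(1):
  [0, 0, ∞, 19]
  [17, 0, ∞, 18]
  [-9, -9, 0, 10]
  [∞, 13, ∞, 0]
D(2):
  [0, 0, ∞, 18]
  [17, 0, ∞, 18]
  [-9, -9, 0, 9]
  [30, 13, ∞, 0]
D(3):
  [0, 0, ∞, 18]
  [17, 0, ∞, 18]
  [-9, -9, 0, 9]
  [30, 13, ∞, 0]
D(4):
  [0, 0, ∞, 18]
  [17, 0, ∞, 18]
  [-9, -9, 0, 9]
  [30, 13, ∞, 0]
Answer: T*[3][0] = 30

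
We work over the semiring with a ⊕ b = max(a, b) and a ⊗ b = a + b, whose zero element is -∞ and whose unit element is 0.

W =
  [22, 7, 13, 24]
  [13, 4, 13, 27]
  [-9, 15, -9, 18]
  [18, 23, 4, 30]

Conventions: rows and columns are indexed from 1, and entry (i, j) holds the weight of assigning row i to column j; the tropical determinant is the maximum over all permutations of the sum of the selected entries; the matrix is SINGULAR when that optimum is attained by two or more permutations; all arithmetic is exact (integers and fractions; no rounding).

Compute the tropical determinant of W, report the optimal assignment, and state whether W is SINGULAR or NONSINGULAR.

σ = (1, 2, 3, 4): 22 + 4 + (-9) + 30 = 47
σ = (1, 2, 4, 3): 22 + 4 + 18 + 4 = 48
σ = (1, 3, 2, 4): 22 + 13 + 15 + 30 = 80
σ = (1, 3, 4, 2): 22 + 13 + 18 + 23 = 76
σ = (1, 4, 2, 3): 22 + 27 + 15 + 4 = 68
σ = (1, 4, 3, 2): 22 + 27 + (-9) + 23 = 63
σ = (2, 1, 3, 4): 7 + 13 + (-9) + 30 = 41
σ = (2, 1, 4, 3): 7 + 13 + 18 + 4 = 42
σ = (2, 3, 1, 4): 7 + 13 + (-9) + 30 = 41
σ = (2, 3, 4, 1): 7 + 13 + 18 + 18 = 56
σ = (2, 4, 1, 3): 7 + 27 + (-9) + 4 = 29
σ = (2, 4, 3, 1): 7 + 27 + (-9) + 18 = 43
σ = (3, 1, 2, 4): 13 + 13 + 15 + 30 = 71
σ = (3, 1, 4, 2): 13 + 13 + 18 + 23 = 67
σ = (3, 2, 1, 4): 13 + 4 + (-9) + 30 = 38
σ = (3, 2, 4, 1): 13 + 4 + 18 + 18 = 53
σ = (3, 4, 1, 2): 13 + 27 + (-9) + 23 = 54
σ = (3, 4, 2, 1): 13 + 27 + 15 + 18 = 73
σ = (4, 1, 2, 3): 24 + 13 + 15 + 4 = 56
σ = (4, 1, 3, 2): 24 + 13 + (-9) + 23 = 51
σ = (4, 2, 1, 3): 24 + 4 + (-9) + 4 = 23
σ = (4, 2, 3, 1): 24 + 4 + (-9) + 18 = 37
σ = (4, 3, 1, 2): 24 + 13 + (-9) + 23 = 51
σ = (4, 3, 2, 1): 24 + 13 + 15 + 18 = 70
Optimal value attained by: σ = (1, 3, 2, 4).
Answer: det⊕(W) = 80; verdict: NONSINGULAR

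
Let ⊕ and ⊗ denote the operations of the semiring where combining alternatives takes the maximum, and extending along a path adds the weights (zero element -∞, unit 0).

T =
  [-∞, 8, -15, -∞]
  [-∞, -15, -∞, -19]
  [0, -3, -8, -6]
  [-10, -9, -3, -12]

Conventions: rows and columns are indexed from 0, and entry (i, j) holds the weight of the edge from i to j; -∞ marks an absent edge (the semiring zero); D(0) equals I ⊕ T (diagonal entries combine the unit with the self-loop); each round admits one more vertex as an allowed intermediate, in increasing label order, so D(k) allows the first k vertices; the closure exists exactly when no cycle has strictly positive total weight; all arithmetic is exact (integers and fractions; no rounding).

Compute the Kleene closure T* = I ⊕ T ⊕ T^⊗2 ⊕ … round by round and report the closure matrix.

D(0):
  [0, 8, -15, -∞]
  [-∞, 0, -∞, -19]
  [0, -3, 0, -6]
  [-10, -9, -3, 0]
D(1):
  [0, 8, -15, -∞]
  [-∞, 0, -∞, -19]
  [0, 8, 0, -6]
  [-10, -2, -3, 0]
D(2):
  [0, 8, -15, -11]
  [-∞, 0, -∞, -19]
  [0, 8, 0, -6]
  [-10, -2, -3, 0]
D(3):
  [0, 8, -15, -11]
  [-∞, 0, -∞, -19]
  [0, 8, 0, -6]
  [-3, 5, -3, 0]
D(4):
  [0, 8, -14, -11]
  [-22, 0, -22, -19]
  [0, 8, 0, -6]
  [-3, 5, -3, 0]
Answer: T* = [[0, 8, -14, -11], [-22, 0, -22, -19], [0, 8, 0, -6], [-3, 5, -3, 0]]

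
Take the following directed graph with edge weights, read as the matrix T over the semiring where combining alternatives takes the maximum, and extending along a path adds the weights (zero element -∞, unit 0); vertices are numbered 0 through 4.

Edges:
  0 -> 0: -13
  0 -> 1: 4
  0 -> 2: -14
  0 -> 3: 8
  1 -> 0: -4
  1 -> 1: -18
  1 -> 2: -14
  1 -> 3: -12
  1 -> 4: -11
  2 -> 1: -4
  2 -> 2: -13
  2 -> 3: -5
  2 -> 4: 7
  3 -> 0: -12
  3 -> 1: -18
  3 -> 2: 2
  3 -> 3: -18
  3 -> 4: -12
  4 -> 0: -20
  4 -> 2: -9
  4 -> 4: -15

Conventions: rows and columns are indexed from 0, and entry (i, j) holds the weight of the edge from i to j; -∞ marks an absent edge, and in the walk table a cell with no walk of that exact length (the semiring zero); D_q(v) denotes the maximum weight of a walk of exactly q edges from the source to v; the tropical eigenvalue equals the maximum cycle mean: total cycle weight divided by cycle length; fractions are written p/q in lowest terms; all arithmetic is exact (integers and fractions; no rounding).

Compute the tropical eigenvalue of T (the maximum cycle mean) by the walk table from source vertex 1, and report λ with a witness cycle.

q=0: [-∞, 0, -∞, -∞, -∞]
q=1: [-4, -18, -14, -12, -11]
q=2: [-17, 0, -10, 4, -7]
q=3: [-4, -13, 6, -9, -3]
q=4: [-17, 2, -7, 4, 13]
q=5: [-2, -11, 6, -9, 0]
Optimal cycle mean attained by: cycle 0->3->2->1->0, total 8 + 2 + (-4) + (-4), length 4.
Answer: λ = 1/2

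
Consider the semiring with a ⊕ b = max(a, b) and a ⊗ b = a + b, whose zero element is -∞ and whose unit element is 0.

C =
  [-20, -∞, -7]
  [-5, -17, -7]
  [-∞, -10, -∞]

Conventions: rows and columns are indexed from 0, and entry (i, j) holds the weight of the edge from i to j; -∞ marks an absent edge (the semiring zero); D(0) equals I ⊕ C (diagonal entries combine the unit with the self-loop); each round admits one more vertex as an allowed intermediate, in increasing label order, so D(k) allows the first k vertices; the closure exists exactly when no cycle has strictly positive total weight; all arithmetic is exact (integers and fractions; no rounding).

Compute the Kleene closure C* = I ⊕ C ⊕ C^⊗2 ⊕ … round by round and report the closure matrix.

D(0):
  [0, -∞, -7]
  [-5, 0, -7]
  [-∞, -10, 0]
D(1):
  [0, -∞, -7]
  [-5, 0, -7]
  [-∞, -10, 0]
D(2):
  [0, -∞, -7]
  [-5, 0, -7]
  [-15, -10, 0]
D(3):
  [0, -17, -7]
  [-5, 0, -7]
  [-15, -10, 0]
Answer: C* = [[0, -17, -7], [-5, 0, -7], [-15, -10, 0]]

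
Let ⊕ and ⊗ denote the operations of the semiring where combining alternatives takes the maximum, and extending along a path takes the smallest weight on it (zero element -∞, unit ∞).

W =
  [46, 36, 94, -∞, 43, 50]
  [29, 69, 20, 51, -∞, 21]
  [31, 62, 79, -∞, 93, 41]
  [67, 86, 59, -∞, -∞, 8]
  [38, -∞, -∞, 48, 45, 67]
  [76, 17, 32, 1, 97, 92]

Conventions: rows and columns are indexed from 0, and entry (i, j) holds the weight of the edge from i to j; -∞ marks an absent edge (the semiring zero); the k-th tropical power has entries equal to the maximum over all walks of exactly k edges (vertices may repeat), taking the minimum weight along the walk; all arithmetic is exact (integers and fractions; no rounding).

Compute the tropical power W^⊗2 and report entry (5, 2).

W^⊗2:
  [50, 62, 79, 43, 93, 50]
  [51, 69, 51, 51, 29, 29]
  [41, 62, 79, 51, 79, 67]
  [46, 69, 67, 51, 59, 50]
  [67, 48, 48, 45, 67, 67]
  [76, 36, 76, 48, 92, 92]
Key observation: the optimum is the walk 5->0->2, with weight 76 min 94 = 76.
Optimal value attained by: walk 5->0->2.
Answer: (W^⊗2)[5][2] = 76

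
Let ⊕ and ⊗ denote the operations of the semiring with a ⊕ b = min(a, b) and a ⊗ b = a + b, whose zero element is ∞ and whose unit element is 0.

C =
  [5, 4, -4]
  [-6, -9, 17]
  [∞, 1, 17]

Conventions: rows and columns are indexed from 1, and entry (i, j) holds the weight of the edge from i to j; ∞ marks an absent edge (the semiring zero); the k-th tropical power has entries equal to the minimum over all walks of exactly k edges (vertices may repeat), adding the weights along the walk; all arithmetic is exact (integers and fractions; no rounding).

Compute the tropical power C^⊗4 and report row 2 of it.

C^⊗2:
  [-2, -5, 1]
  [-15, -18, -10]
  [-5, -8, 18]
C^⊗3:
  [-11, -14, -6]
  [-24, -27, -19]
  [-14, -17, -9]
C^⊗4:
  [-20, -23, -15]
  [-33, -36, -28]
  [-23, -26, -18]
Answer: row 2 of C^⊗4 = [-33, -36, -28]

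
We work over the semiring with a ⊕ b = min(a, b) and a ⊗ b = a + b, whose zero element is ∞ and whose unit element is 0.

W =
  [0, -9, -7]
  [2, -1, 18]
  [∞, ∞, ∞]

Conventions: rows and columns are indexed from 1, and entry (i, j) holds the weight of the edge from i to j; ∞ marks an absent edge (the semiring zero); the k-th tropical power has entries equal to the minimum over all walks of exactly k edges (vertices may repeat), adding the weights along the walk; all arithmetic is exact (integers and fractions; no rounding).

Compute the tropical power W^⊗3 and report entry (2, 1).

W^⊗2:
  [-7, -10, -7]
  [1, -7, -5]
  [∞, ∞, ∞]
W^⊗3:
  [-8, -16, -14]
  [-5, -8, -6]
  [∞, ∞, ∞]
Key observation: the optimum is the walk 2->1->2->1, with weight 2 + (-9) + 2 = -5.
Optimal value attained by: walk 2->1->2->1.
Answer: (W^⊗3)[2][1] = -5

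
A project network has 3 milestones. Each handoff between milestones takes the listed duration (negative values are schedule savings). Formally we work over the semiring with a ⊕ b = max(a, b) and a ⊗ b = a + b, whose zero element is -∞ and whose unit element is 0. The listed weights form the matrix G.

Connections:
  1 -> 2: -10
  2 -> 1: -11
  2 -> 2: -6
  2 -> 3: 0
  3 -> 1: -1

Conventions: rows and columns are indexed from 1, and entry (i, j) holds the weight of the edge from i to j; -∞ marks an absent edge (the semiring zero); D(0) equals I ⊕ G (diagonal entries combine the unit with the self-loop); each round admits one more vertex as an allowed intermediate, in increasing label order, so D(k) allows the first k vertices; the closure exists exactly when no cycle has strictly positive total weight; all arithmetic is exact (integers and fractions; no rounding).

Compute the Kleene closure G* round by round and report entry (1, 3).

D(0):
  [0, -10, -∞]
  [-11, 0, 0]
  [-1, -∞, 0]
D(1):
  [0, -10, -∞]
  [-11, 0, 0]
  [-1, -11, 0]
D(2):
  [0, -10, -10]
  [-11, 0, 0]
  [-1, -11, 0]
D(3):
  [0, -10, -10]
  [-1, 0, 0]
  [-1, -11, 0]
Answer: G*[1][3] = -10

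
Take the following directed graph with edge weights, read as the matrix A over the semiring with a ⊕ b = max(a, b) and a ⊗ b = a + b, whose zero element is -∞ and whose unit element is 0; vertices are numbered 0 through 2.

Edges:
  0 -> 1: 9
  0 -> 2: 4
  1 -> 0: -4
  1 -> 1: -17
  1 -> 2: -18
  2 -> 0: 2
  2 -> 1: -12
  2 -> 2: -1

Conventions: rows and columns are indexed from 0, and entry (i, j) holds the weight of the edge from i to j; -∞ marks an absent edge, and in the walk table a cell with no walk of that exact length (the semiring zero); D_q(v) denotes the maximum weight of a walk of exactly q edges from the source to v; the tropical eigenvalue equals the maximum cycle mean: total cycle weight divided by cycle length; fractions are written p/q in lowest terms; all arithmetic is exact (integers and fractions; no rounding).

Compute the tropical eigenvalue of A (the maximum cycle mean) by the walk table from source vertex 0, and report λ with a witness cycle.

q=0: [0, -∞, -∞]
q=1: [-∞, 9, 4]
q=2: [6, -8, 3]
q=3: [5, 15, 10]
Optimal cycle mean attained by: cycle 0->2->0, total 4 + 2, length 2.
Answer: λ = 3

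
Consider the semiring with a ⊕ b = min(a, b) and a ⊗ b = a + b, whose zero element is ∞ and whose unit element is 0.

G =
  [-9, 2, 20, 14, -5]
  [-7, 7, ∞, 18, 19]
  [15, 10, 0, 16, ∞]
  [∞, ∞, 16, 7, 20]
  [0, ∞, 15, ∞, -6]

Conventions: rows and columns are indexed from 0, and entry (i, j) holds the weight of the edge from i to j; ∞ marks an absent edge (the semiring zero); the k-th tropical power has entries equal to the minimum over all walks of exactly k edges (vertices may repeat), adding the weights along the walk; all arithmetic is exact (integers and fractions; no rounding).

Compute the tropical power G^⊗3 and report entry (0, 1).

G^⊗2:
  [-18, -7, 10, 5, -14]
  [-16, -5, 13, 7, -12]
  [3, 10, 0, 16, 10]
  [20, 26, 16, 14, 14]
  [-9, 2, 9, 14, -12]
G^⊗3:
  [-27, -16, 1, -4, -23]
  [-25, -14, 3, -2, -21]
  [-6, 5, 0, 16, -2]
  [11, 22, 16, 21, 8]
  [-18, -7, 3, 5, -18]
Key observation: the optimum is the walk 0->0->0->1, with weight (-9) + (-9) + 2 = -16.
Optimal value attained by: walk 0->0->0->1.
Answer: (G^⊗3)[0][1] = -16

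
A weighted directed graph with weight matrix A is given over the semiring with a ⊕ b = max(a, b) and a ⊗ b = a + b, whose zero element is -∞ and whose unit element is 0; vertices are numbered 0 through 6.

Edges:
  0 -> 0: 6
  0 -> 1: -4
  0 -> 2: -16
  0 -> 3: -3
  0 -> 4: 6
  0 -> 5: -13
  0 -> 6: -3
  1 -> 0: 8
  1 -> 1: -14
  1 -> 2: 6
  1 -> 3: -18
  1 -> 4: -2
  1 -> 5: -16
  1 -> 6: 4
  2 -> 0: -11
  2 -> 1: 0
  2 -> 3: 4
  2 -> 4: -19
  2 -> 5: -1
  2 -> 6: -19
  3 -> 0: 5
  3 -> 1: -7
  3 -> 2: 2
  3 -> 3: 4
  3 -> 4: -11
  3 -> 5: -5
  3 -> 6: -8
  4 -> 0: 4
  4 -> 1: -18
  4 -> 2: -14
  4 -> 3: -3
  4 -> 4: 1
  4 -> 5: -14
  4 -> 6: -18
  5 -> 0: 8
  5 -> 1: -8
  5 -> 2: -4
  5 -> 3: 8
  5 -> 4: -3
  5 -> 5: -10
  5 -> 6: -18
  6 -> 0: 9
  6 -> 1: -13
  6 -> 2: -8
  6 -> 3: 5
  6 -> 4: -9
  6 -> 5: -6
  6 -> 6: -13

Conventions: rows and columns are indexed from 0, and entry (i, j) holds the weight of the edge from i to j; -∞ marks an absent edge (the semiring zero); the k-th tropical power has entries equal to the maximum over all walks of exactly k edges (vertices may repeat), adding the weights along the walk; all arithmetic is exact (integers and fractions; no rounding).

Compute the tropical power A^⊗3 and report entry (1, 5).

A^⊗2:
  [12, 2, 2, 3, 12, -7, 3]
  [14, 6, -4, 10, 14, 5, 5]
  [9, -3, 6, 8, -2, -1, 4]
  [11, 2, 6, 8, 11, 1, 2]
  [10, 0, -1, 1, 10, -8, 1]
  [14, 4, 10, 12, 14, 3, 5]
  [15, 5, 7, 9, 15, 0, 6]
A^⊗3:
  [18, 8, 8, 9, 18, 1, 9]
  [20, 10, 12, 14, 20, 5, 11]
  [15, 6, 10, 12, 15, 5, 6]
  [17, 7, 10, 12, 17, 5, 8]
  [16, 6, 6, 7, 16, -2, 7]
  [20, 10, 14, 16, 20, 9, 11]
  [21, 11, 11, 13, 21, 6, 12]
Key observation: the optimum is the walk 1->2->3->5, with weight 6 + 4 + (-5) = 5.
Optimal value attained by: walk 1->2->3->5.
Answer: (A^⊗3)[1][5] = 5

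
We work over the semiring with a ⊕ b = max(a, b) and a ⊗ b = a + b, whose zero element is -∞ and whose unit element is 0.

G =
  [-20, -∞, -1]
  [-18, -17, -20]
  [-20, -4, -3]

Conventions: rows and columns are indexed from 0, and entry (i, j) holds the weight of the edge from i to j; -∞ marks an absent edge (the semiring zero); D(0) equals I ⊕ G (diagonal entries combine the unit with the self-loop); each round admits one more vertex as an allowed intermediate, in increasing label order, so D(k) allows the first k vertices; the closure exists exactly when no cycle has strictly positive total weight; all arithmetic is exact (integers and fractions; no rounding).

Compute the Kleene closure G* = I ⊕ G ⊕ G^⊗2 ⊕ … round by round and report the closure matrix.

D(0):
  [0, -∞, -1]
  [-18, 0, -20]
  [-20, -4, 0]
D(1):
  [0, -∞, -1]
  [-18, 0, -19]
  [-20, -4, 0]
D(2):
  [0, -∞, -1]
  [-18, 0, -19]
  [-20, -4, 0]
D(3):
  [0, -5, -1]
  [-18, 0, -19]
  [-20, -4, 0]
Answer: G* = [[0, -5, -1], [-18, 0, -19], [-20, -4, 0]]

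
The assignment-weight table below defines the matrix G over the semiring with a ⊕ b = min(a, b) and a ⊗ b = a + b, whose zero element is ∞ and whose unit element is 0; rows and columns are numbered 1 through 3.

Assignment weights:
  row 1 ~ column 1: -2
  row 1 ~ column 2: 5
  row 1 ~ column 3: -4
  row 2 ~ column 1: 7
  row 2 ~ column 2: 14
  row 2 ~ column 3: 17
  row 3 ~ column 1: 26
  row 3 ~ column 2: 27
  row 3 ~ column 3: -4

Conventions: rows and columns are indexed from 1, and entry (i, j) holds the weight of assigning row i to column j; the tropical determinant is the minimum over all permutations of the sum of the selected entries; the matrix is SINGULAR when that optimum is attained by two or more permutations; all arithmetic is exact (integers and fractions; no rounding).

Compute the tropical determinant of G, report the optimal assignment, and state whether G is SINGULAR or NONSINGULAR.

σ = (1, 2, 3): (-2) + 14 + (-4) = 8
σ = (1, 3, 2): (-2) + 17 + 27 = 42
σ = (2, 1, 3): 5 + 7 + (-4) = 8
σ = (2, 3, 1): 5 + 17 + 26 = 48
σ = (3, 1, 2): (-4) + 7 + 27 = 30
σ = (3, 2, 1): (-4) + 14 + 26 = 36
Optimal value attained by: σ = (1, 2, 3).
Answer: det⊕(G) = 8; verdict: SINGULAR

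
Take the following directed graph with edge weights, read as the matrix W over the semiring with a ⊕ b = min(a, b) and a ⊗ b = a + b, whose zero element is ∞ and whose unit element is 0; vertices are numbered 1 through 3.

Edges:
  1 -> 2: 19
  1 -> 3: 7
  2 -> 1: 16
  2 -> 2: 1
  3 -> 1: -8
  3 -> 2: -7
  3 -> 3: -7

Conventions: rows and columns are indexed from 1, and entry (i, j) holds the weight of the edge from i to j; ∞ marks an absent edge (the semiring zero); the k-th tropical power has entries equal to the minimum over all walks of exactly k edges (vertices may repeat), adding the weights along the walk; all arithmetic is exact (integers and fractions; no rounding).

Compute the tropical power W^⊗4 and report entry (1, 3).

W^⊗2:
  [-1, 0, 0]
  [17, 2, 23]
  [-15, -14, -14]
W^⊗3:
  [-8, -7, -7]
  [15, 3, 16]
  [-22, -21, -21]
W^⊗4:
  [-15, -14, -14]
  [8, 4, 9]
  [-29, -28, -28]
Key observation: the optimum is the walk 1->3->3->3->3, with weight 7 + (-7) + (-7) + (-7) = -14.
Optimal value attained by: walk 1->3->3->3->3.
Answer: (W^⊗4)[1][3] = -14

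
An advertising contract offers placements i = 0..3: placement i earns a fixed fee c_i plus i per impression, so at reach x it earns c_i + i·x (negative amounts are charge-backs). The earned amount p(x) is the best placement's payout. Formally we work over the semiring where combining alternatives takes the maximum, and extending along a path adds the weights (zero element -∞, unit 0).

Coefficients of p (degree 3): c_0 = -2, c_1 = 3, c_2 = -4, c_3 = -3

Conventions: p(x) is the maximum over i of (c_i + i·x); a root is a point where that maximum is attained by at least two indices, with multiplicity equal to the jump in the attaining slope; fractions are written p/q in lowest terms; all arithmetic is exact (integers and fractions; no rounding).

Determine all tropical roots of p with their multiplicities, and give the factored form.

hull edge (i=0, c=-2) to (i=1, c=3): slope 5, span 1
hull edge (i=1, c=3) to (i=3, c=-3): slope -3, span 2
Factored form: p(x) = -3 ⊗ (x ⊕ (-5)) ⊗ (x ⊕ 3) ⊗ (x ⊕ 3)
Answer: roots = -5 (mult 1), 3 (mult 2)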